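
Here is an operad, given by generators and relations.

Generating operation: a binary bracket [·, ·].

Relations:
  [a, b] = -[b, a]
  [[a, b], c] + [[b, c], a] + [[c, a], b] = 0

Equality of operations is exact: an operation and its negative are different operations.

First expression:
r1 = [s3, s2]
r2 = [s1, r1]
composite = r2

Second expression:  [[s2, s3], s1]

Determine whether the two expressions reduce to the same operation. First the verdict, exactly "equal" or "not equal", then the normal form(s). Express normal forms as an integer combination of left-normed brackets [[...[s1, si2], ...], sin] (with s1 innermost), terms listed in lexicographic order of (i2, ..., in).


equal — both sides give -[[s1, s2], s3] + [[s1, s3], s2]

Reducing the first expression gives -[[s1, s2], s3] + [[s1, s3], s2]
Reducing the second expression gives -[[s1, s2], s3] + [[s1, s3], s2]
The forms coincide; equal.


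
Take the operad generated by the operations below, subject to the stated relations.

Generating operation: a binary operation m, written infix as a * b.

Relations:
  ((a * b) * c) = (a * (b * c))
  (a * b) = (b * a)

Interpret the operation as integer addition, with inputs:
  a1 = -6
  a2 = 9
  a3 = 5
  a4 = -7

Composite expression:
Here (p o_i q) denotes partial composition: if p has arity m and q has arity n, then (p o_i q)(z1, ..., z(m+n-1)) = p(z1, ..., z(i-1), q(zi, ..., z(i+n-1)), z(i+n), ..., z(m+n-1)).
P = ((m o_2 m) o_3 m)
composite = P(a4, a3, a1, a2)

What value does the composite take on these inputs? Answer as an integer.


1

(a1 * a2) = 3
(a3 * (a1 * a2)) = 8
(a4 * (a3 * (a1 * a2))) = 1


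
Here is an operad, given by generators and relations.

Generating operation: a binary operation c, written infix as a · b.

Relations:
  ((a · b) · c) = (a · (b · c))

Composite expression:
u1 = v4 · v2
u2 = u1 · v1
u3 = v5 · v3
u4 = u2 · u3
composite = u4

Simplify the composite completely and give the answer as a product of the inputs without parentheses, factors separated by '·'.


v4 · v2 · v1 · v5 · v3

Associativity of c dissolves the nesting; only the v-input order survives.
(v4 · v2) flattens to v4 · v2
((v4 · v2) · v1) flattens to v4 · v2 · v1
(v5 · v3) flattens to v5 · v3
(((v4 · v2) · v1) · (v5 · v3)) flattens to v4 · v2 · v1 · v5 · v3


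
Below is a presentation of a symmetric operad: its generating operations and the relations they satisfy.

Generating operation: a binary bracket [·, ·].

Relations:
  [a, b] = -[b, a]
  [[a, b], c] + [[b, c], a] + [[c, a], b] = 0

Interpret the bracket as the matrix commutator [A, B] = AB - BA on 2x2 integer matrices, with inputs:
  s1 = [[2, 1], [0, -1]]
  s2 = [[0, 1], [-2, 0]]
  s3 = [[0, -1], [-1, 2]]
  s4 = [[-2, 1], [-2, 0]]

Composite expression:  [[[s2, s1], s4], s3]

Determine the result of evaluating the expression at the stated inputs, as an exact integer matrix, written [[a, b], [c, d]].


[[22, -28], [-16, -22]]

[s2, s1] = [[2, -3], [-6, -2]]
[[s2, s1], s4] = [[12, -2], [20, -12]]
[[[s2, s1], s4], s3] = [[22, -28], [-16, -22]]


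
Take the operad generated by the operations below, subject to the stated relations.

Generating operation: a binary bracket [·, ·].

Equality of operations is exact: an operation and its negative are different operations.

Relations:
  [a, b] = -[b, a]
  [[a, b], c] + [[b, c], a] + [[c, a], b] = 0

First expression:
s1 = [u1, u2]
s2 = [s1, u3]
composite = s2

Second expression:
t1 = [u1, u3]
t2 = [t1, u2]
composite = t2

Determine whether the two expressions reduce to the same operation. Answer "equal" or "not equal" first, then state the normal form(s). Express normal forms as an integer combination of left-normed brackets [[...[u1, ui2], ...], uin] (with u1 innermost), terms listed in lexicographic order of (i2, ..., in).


not equal; the first gives [[u1, u2], u3] and the second [[u1, u3], u2]


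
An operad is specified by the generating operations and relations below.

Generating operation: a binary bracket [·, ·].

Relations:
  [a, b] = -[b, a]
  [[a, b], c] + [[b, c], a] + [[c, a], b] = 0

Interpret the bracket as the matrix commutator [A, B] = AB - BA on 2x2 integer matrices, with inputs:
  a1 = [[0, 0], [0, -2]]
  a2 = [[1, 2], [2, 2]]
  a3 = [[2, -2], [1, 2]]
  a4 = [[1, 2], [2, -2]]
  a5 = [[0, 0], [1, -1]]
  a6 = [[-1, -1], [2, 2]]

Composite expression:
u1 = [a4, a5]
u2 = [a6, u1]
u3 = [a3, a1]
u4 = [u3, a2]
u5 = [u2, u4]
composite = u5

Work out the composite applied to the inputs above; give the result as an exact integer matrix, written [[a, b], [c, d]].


[[-40, -40], [60, 40]]


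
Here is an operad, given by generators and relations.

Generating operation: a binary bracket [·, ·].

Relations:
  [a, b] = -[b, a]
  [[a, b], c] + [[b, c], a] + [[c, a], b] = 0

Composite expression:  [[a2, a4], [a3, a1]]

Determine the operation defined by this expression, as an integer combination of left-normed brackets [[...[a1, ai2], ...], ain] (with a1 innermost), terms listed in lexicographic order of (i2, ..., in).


[[[a1, a3], a2], a4] - [[[a1, a3], a4], a2]


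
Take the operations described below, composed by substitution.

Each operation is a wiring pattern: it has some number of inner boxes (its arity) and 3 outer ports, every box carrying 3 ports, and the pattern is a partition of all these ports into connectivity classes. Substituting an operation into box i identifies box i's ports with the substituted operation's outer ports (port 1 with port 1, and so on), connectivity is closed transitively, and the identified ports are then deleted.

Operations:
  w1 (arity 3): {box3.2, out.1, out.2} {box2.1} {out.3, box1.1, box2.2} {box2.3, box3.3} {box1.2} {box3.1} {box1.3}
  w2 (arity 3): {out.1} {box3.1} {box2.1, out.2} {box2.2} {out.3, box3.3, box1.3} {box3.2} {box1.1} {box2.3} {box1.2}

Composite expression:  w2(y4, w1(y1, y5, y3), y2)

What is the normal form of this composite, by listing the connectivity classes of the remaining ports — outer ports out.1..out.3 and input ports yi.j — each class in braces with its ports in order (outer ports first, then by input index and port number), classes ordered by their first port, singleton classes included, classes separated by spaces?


{out.1} {out.2, y3.2} {out.3, y2.3, y4.3} {y1.1, y5.2} {y1.2} {y1.3} {y2.1} {y2.2} {y3.1} {y3.3, y5.3} {y4.1} {y4.2} {y5.1}

After gluing at w2, chains via deleted ports link the y-ports.
the subtree at w1 composes to {out.1, out.2, y3.2} {out.3, y1.1, y5.2} {y1.2} {y1.3} {y3.1} {y3.3, y5.3} {y5.1} on (y1, y5, y3); out.j = own outer ports
the subtree at w2 composes to {out.1} {out.2, y3.2} {out.3, y2.3, y4.3} {y1.1, y5.2} {y1.2} {y1.3} {y2.1} {y2.2} {y3.1} {y3.3, y5.3} {y4.1} {y4.2} {y5.1} on (y4, y1, y5, y3, y2); out.j = own outer ports


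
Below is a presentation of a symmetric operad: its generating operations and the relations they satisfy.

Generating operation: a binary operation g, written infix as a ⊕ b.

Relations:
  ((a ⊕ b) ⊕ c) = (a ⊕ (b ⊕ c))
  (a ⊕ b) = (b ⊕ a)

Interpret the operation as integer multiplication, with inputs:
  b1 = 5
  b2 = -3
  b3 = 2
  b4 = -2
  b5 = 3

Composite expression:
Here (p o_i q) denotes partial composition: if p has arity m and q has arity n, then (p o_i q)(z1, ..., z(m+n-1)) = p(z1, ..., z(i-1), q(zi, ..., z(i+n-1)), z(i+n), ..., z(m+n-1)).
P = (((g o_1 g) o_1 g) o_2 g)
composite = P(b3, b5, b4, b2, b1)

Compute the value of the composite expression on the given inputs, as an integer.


180


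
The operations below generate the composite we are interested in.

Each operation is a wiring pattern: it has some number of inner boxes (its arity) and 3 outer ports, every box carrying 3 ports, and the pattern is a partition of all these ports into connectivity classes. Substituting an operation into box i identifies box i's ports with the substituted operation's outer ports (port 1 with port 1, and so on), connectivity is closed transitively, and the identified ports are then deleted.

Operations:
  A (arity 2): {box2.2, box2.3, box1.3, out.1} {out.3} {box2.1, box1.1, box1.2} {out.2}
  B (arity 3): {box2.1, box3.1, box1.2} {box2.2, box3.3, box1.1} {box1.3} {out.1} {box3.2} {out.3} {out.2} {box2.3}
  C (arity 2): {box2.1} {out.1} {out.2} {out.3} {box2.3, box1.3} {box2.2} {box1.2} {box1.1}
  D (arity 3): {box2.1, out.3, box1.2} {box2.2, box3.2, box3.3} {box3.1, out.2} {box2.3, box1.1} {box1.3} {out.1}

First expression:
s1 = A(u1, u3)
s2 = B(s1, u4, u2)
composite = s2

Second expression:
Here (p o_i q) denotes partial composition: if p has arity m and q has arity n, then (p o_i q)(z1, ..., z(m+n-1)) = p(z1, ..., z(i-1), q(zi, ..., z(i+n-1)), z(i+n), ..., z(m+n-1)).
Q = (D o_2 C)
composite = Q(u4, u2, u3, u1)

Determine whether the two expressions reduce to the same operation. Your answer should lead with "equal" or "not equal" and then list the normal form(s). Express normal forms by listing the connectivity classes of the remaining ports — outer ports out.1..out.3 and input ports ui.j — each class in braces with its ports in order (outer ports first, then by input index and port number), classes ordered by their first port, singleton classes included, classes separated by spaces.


not equal — first {out.1} {out.2} {out.3} {u1.1, u1.2, u3.1} {u1.3, u2.3, u3.2, u3.3, u4.2} {u2.1, u4.1} {u2.2} {u4.3}, second {out.1} {out.2, u1.1} {out.3, u4.2} {u1.2, u1.3} {u2.1} {u2.2} {u2.3, u3.3} {u3.1} {u3.2} {u4.1} {u4.3}

In normal form, the first expression is {out.1} {out.2} {out.3} {u1.1, u1.2, u3.1} {u1.3, u2.3, u3.2, u3.3, u4.2} {u2.1, u4.1} {u2.2} {u4.3}
In normal form, the second expression is {out.1} {out.2, u1.1} {out.3, u4.2} {u1.2, u1.3} {u2.1} {u2.2} {u2.3, u3.3} {u3.1} {u3.2} {u4.1} {u4.3}
The forms do not match — not equal.


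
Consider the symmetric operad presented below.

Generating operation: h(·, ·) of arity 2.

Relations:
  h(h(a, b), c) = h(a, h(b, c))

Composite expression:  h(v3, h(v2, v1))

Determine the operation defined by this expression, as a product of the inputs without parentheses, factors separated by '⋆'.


v3 ⋆ v2 ⋆ v1

All parenthesizations of h agree; list the v-inputs left to right.
h(v2, v1) unparenthesizes to v2 ⋆ v1
h(v3, h(v2, v1)) unparenthesizes to v3 ⋆ v2 ⋆ v1


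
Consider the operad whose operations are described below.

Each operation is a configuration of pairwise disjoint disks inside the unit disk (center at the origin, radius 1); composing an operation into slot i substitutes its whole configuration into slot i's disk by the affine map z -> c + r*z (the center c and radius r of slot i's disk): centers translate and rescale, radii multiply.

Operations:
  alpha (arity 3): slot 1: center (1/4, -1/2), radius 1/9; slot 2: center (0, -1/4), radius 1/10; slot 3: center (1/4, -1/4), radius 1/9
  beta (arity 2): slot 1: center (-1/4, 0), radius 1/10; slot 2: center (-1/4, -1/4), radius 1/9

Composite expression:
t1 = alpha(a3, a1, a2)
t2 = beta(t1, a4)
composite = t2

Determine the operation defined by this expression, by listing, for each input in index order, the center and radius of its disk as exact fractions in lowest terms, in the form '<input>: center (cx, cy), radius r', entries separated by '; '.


a1: center (-1/4, -1/40), radius 1/100; a2: center (-9/40, -1/40), radius 1/90; a3: center (-9/40, -1/20), radius 1/90; a4: center (-1/4, -1/4), radius 1/9

Affine substitution under beta: radii multiply and a-centers shift.
for a3, the 2-step affine chain lands on center (-9/40, -1/20), radius 1/90
for a1, the 2-step affine chain lands on center (-1/4, -1/40), radius 1/100
for a2, the 2-step affine chain lands on center (-9/40, -1/40), radius 1/90
for a4, the 1-step affine chain lands on center (-1/4, -1/4), radius 1/9


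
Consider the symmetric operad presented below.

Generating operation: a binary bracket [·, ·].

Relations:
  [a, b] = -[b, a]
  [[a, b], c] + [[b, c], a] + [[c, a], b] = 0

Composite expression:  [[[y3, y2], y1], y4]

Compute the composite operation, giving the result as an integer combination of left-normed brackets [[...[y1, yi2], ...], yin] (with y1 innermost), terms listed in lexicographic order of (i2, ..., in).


[[[y1, y2], y3], y4] - [[[y1, y3], y2], y4]

Antisymmetry and Jacobi reduce to y1-anchored left-normed brackets.
Composite bracket: [[[y3, y2], y1], y4]
Each bracket splits as ab - ba, giving 8 signed words (2^3 = 8).
Only words starting with y1 matter:
  y1y2y3y4 (sign +1) contributes +[[[y1, y2], y3], y4]
  y1y3y2y4 (sign -1) contributes -[[[y1, y3], y2], y4]


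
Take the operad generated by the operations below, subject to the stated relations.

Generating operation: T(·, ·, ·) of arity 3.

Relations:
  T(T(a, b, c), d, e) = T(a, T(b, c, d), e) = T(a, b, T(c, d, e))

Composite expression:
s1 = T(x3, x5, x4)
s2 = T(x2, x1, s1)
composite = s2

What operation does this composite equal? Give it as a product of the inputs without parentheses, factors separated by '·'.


x2 · x1 · x3 · x5 · x4

All parenthesizations of T agree; list the x-inputs left to right.
T(x3, x5, x4) unparenthesizes to x3 · x5 · x4
T(x2, x1, T(x3, x5, x4)) unparenthesizes to x2 · x1 · x3 · x5 · x4


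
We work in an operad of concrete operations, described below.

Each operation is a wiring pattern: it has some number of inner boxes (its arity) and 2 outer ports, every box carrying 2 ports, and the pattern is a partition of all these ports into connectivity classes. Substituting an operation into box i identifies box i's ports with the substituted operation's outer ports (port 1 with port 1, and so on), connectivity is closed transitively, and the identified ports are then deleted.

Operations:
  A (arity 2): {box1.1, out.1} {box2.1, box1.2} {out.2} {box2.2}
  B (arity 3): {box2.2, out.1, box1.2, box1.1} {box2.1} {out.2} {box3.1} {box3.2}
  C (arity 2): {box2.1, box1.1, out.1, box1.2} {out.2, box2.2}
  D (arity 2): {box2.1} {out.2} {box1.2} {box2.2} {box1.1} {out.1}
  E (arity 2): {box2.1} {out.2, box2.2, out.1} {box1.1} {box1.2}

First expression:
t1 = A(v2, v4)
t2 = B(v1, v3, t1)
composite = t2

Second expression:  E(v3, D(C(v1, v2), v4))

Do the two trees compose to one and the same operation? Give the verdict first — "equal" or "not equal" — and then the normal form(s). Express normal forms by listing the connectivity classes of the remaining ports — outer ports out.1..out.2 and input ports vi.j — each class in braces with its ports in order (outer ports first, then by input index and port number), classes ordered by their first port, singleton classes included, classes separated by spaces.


not equal; first: {out.1, v1.1, v1.2, v3.2} {out.2} {v2.1} {v2.2, v4.1} {v3.1} {v4.2}; second: {out.1, out.2} {v1.1, v1.2, v2.1} {v2.2} {v3.1} {v3.2} {v4.1} {v4.2}

In normal form, the first expression is {out.1, v1.1, v1.2, v3.2} {out.2} {v2.1} {v2.2, v4.1} {v3.1} {v4.2}
In normal form, the second expression is {out.1, out.2} {v1.1, v1.2, v2.1} {v2.2} {v3.1} {v3.2} {v4.1} {v4.2}
Different reductions; not equal.


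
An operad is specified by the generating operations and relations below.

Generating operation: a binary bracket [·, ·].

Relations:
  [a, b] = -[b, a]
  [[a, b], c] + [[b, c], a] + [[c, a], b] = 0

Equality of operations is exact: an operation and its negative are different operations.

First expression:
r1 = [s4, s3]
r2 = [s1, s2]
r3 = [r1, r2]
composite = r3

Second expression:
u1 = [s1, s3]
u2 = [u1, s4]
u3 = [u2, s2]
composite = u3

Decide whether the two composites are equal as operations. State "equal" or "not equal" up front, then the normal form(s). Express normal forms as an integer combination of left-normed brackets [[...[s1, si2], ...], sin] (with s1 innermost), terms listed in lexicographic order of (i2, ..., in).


not equal: they reduce to [[[s1, s2], s3], s4] - [[[s1, s2], s4], s3] and [[[s1, s3], s4], s2]


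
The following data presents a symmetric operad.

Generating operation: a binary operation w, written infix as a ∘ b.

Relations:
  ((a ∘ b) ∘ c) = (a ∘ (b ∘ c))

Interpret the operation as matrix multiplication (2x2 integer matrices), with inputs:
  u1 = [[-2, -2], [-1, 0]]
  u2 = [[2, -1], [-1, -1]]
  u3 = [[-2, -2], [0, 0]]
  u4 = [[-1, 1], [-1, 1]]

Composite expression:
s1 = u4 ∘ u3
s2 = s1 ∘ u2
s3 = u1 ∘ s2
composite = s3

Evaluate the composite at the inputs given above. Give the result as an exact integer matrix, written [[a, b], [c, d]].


[[-8, 16], [-2, 4]]


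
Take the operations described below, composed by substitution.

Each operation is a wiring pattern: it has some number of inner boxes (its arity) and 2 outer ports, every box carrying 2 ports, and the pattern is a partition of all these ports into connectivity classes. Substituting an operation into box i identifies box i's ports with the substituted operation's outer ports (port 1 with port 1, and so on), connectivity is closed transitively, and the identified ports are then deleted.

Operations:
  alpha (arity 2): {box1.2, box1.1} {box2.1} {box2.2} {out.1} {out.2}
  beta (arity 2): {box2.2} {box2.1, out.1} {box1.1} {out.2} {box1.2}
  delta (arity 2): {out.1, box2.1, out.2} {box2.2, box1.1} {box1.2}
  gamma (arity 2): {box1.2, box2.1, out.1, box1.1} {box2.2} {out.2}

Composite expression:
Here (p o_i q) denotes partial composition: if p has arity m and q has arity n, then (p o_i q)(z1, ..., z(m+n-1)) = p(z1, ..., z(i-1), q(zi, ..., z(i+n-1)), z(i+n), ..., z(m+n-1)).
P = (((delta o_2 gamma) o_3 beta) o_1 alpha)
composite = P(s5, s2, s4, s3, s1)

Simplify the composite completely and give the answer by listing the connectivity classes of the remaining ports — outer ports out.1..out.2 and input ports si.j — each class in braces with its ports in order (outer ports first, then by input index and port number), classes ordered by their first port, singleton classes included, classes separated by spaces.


Two ports join when wires chain via delta-identified ports.
through alpha, on inputs (s5, s2): {out.1} {out.2} {s2.1} {s2.2} {s5.1, s5.2} (out.j = stage outer ports)
through beta, on inputs (s3, s1): {out.1, s1.1} {out.2} {s1.2} {s3.1} {s3.2} (out.j = stage outer ports)
through gamma, on inputs (s4, s3, s1): {out.1, s1.1, s4.1, s4.2} {out.2} {s1.2} {s3.1} {s3.2} (out.j = stage outer ports)
through delta, on inputs (s5, s2, s4, s3, s1): {out.1, out.2, s1.1, s4.1, s4.2} {s1.2} {s2.1} {s2.2} {s3.1} {s3.2} {s5.1, s5.2} (out.j = stage outer ports)

{out.1, out.2, s1.1, s4.1, s4.2} {s1.2} {s2.1} {s2.2} {s3.1} {s3.2} {s5.1, s5.2}


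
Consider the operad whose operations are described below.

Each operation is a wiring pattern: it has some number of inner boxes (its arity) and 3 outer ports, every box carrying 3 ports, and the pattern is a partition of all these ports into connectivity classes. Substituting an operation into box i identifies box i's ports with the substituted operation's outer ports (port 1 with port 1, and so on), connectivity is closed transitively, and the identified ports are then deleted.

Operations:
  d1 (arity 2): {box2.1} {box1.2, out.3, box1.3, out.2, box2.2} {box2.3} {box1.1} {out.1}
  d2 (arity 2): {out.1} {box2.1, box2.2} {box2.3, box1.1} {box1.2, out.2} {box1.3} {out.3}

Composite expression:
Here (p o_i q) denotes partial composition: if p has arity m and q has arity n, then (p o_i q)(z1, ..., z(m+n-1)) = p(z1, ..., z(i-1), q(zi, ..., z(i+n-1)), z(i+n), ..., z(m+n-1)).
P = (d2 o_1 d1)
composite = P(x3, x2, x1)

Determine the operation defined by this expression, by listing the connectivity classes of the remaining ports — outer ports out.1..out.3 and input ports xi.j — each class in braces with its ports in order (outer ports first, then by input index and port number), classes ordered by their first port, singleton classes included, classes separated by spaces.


Reachability decides: close wires over d2-identified ports.
stage d1: inputs (x3, x2), connectivity {out.1} {out.2, out.3, x2.2, x3.2, x3.3} {x2.1} {x2.3} {x3.1}, out.j its boundary
stage d2: inputs (x3, x2, x1), connectivity {out.1} {out.2, x2.2, x3.2, x3.3} {out.3} {x1.1, x1.2} {x1.3} {x2.1} {x2.3} {x3.1}, out.j its boundary

{out.1} {out.2, x2.2, x3.2, x3.3} {out.3} {x1.1, x1.2} {x1.3} {x2.1} {x2.3} {x3.1}


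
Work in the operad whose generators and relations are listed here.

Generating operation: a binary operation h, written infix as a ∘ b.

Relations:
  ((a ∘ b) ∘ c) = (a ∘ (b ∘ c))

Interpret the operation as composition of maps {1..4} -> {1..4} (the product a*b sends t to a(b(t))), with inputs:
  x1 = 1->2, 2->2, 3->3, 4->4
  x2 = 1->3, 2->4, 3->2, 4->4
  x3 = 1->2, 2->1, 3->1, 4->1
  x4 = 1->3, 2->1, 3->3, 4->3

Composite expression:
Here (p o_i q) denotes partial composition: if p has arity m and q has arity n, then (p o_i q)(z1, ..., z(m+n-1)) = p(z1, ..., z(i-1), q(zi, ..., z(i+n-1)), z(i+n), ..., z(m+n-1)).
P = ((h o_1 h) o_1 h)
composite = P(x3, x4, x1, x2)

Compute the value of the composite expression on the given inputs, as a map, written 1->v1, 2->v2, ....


1->1, 2->1, 3->2, 4->1


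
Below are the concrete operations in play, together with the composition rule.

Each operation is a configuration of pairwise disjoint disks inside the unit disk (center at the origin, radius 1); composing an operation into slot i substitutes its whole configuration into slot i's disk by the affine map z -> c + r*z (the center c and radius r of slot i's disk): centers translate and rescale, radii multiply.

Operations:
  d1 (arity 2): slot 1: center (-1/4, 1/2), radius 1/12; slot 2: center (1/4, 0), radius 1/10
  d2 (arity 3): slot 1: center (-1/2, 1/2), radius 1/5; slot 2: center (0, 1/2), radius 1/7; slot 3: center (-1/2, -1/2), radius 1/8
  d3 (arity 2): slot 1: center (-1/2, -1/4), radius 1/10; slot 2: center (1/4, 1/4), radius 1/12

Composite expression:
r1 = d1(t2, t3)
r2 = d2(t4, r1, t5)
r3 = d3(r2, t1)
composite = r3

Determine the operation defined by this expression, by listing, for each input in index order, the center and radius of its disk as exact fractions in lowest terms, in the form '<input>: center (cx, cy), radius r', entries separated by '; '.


t1: center (1/4, 1/4), radius 1/12; t2: center (-141/280, -27/140), radius 1/840; t3: center (-139/280, -1/5), radius 1/700; t4: center (-11/20, -1/5), radius 1/50; t5: center (-11/20, -3/10), radius 1/80

Each t-disk chains the slot maps above it in d3; radii multiply.
tracing t4 down its 2-map path: center (-11/20, -1/5), radius 1/50
tracing t2 down its 3-map path: center (-141/280, -27/140), radius 1/840
tracing t3 down its 3-map path: center (-139/280, -1/5), radius 1/700
tracing t5 down its 2-map path: center (-11/20, -3/10), radius 1/80
tracing t1 down its 1-map path: center (1/4, 1/4), radius 1/12


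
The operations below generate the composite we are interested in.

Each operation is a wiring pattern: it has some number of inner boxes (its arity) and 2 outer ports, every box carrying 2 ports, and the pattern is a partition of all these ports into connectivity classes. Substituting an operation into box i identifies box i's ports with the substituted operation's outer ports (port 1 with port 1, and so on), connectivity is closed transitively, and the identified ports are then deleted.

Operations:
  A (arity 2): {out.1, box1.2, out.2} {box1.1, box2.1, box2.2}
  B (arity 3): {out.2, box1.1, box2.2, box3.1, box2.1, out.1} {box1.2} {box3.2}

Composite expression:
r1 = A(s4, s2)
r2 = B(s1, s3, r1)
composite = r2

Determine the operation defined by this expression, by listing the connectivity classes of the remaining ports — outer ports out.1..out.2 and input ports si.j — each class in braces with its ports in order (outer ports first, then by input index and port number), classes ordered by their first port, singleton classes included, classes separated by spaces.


{out.1, out.2, s1.1, s3.1, s3.2, s4.2} {s1.2} {s2.1, s2.2, s4.1}


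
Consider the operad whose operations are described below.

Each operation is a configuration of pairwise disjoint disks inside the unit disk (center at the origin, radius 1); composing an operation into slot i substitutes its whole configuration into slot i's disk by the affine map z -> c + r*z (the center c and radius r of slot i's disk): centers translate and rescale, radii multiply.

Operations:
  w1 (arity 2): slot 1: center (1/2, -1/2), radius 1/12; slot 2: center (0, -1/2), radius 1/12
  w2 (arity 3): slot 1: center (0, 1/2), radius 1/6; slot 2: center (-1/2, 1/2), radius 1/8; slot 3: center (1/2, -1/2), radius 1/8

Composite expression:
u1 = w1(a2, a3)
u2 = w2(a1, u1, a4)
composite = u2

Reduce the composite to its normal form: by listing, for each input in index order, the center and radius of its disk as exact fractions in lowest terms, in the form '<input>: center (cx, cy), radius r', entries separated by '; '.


Each a-disk chains the slot maps above it in w2; radii multiply.
for a1, the 1-step affine chain lands on center (0, 1/2), radius 1/6
for a2, the 2-step affine chain lands on center (-7/16, 7/16), radius 1/96
for a3, the 2-step affine chain lands on center (-1/2, 7/16), radius 1/96
for a4, the 1-step affine chain lands on center (1/2, -1/2), radius 1/8

a1: center (0, 1/2), radius 1/6; a2: center (-7/16, 7/16), radius 1/96; a3: center (-1/2, 7/16), radius 1/96; a4: center (1/2, -1/2), radius 1/8


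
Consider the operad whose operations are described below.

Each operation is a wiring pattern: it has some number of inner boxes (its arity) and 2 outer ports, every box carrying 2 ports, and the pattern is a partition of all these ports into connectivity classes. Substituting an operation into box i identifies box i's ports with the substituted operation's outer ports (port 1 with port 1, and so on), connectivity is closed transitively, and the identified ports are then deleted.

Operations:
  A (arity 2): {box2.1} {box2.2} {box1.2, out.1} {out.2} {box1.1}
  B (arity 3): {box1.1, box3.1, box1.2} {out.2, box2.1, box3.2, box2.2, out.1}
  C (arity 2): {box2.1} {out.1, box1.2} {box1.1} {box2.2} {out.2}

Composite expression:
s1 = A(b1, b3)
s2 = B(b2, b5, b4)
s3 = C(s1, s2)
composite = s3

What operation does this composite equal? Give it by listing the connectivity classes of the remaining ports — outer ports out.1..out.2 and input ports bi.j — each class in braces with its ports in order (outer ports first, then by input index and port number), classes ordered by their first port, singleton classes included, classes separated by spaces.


After gluing at C, chains via deleted ports link the b-ports.
the subtree at A composes to {out.1, b1.2} {out.2} {b1.1} {b3.1} {b3.2} on (b1, b3); out.j = own outer ports
the subtree at B composes to {out.1, out.2, b4.2, b5.1, b5.2} {b2.1, b2.2, b4.1} on (b2, b5, b4); out.j = own outer ports
the subtree at C composes to {out.1} {out.2} {b1.1} {b1.2} {b2.1, b2.2, b4.1} {b3.1} {b3.2} {b4.2, b5.1, b5.2} on (b1, b3, b2, b5, b4); out.j = own outer ports

{out.1} {out.2} {b1.1} {b1.2} {b2.1, b2.2, b4.1} {b3.1} {b3.2} {b4.2, b5.1, b5.2}


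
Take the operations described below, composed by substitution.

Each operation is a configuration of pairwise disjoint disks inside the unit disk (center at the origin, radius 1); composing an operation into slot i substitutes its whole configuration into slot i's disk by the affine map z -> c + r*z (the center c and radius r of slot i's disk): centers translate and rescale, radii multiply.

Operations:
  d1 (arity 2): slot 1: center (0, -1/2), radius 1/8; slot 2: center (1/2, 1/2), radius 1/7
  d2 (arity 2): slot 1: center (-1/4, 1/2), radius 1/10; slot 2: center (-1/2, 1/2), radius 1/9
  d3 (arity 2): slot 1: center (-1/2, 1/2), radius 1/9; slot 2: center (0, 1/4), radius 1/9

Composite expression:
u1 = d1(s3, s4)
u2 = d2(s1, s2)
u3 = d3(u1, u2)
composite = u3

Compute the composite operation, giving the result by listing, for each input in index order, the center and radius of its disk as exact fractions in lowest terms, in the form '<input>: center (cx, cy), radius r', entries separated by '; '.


s1: center (-1/36, 11/36), radius 1/90; s2: center (-1/18, 11/36), radius 1/81; s3: center (-1/2, 4/9), radius 1/72; s4: center (-4/9, 5/9), radius 1/63

Each s-disk chains the slot maps above it in d3; radii multiply.
input s3: composing its 2 substitution steps yields center (-1/2, 4/9), radius 1/72
input s4: composing its 2 substitution steps yields center (-4/9, 5/9), radius 1/63
input s1: composing its 2 substitution steps yields center (-1/36, 11/36), radius 1/90
input s2: composing its 2 substitution steps yields center (-1/18, 11/36), radius 1/81


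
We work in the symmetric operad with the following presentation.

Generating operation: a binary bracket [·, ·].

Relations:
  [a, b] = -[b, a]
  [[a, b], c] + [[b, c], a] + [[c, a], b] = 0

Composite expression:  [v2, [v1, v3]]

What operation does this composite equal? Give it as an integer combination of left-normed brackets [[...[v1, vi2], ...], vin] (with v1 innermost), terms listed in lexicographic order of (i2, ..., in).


Skip Jacobi rewriting: expand, keep v1-initial words, read off terms.
Composite bracket: [v2, [v1, v3]]
Applying ab - ba throughout gives 4 signed words (2^2 = 4).
Only words starting with v1 matter:
  v1v3v2 (sign -1) contributes -[[v1, v3], v2]

-[[v1, v3], v2]


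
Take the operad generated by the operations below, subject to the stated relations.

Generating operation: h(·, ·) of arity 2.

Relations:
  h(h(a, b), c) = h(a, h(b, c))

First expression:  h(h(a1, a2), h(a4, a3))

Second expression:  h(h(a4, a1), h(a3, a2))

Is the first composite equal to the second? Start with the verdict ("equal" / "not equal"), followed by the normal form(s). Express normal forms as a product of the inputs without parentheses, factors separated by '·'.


not equal; first: a1 · a2 · a4 · a3; second: a4 · a1 · a3 · a2


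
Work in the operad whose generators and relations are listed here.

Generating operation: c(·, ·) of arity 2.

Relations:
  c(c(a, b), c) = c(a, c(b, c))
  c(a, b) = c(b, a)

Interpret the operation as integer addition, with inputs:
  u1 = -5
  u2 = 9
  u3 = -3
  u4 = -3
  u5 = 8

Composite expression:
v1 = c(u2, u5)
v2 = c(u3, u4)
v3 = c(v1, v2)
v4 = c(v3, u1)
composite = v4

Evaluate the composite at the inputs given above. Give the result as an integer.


c(u2, u5) = 17
c(u3, u4) = -6
c(c(u2, u5), c(u3, u4)) = 11
c(c(c(u2, u5), c(u3, u4)), u1) = 6

6


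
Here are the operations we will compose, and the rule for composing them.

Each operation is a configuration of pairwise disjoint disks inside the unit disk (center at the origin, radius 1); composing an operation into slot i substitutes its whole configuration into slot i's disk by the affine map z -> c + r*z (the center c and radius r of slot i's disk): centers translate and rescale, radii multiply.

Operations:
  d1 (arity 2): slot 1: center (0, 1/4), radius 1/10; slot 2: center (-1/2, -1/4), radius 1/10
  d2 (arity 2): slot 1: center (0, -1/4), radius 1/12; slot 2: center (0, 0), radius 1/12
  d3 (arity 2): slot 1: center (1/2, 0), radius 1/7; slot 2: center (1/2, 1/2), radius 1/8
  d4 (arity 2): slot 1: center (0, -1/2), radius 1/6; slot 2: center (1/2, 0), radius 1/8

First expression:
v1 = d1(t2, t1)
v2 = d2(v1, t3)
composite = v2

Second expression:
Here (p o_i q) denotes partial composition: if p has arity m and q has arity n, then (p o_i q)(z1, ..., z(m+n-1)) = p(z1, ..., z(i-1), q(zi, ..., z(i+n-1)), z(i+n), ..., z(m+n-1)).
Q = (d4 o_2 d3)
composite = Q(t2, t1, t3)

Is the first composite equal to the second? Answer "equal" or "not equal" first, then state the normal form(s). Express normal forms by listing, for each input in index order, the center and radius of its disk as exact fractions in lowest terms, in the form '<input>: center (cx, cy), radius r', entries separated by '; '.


The first expression reduces to t1: center (-1/24, -13/48), radius 1/120; t2: center (0, -11/48), radius 1/120; t3: center (0, 0), radius 1/12
The second expression reduces to t1: center (9/16, 0), radius 1/56; t2: center (0, -1/2), radius 1/6; t3: center (9/16, 1/16), radius 1/64
Different reductions; not equal.

not equal; first: t1: center (-1/24, -13/48), radius 1/120; t2: center (0, -11/48), radius 1/120; t3: center (0, 0), radius 1/12; second: t1: center (9/16, 0), radius 1/56; t2: center (0, -1/2), radius 1/6; t3: center (9/16, 1/16), radius 1/64


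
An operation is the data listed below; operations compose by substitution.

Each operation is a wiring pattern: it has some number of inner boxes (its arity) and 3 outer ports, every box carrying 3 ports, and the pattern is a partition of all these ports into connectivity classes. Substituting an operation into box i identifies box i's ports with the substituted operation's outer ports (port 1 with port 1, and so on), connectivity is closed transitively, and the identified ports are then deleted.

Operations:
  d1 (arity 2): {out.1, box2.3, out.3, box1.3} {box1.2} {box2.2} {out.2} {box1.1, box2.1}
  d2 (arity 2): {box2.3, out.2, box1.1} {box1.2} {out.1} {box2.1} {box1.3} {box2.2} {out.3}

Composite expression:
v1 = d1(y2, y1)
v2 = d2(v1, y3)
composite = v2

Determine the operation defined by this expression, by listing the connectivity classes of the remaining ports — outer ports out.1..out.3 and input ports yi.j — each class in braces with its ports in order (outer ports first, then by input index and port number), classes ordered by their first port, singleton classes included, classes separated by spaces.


{out.1} {out.2, y1.3, y2.3, y3.3} {out.3} {y1.1, y2.1} {y1.2} {y2.2} {y3.1} {y3.2}

Reachability decides: close wires over d2-identified ports.
d1 over (y2, y1) gives {out.1, out.3, y1.3, y2.3} {out.2} {y1.1, y2.1} {y1.2} {y2.2}, out.j being that stage's outer ports
d2 over (y2, y1, y3) gives {out.1} {out.2, y1.3, y2.3, y3.3} {out.3} {y1.1, y2.1} {y1.2} {y2.2} {y3.1} {y3.2}, out.j being that stage's outer ports


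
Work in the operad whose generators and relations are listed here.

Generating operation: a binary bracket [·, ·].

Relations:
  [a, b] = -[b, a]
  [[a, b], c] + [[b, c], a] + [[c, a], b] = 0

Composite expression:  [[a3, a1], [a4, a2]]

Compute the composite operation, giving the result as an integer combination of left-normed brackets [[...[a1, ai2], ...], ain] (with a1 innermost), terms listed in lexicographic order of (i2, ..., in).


[[[a1, a3], a2], a4] - [[[a1, a3], a4], a2]

Antisymmetry and Jacobi reduce to a1-anchored left-normed brackets.
Composite bracket: [[a3, a1], [a4, a2]]
Expanding via [a, b] = ab - ba: 8 signed words (2^3 = 8).
Coefficients come from the a1-initial words:
  the word a1a3a2a4 carries sign +1 and contributes +[[[a1, a3], a2], a4]
  the word a1a3a4a2 carries sign -1 and contributes -[[[a1, a3], a4], a2]


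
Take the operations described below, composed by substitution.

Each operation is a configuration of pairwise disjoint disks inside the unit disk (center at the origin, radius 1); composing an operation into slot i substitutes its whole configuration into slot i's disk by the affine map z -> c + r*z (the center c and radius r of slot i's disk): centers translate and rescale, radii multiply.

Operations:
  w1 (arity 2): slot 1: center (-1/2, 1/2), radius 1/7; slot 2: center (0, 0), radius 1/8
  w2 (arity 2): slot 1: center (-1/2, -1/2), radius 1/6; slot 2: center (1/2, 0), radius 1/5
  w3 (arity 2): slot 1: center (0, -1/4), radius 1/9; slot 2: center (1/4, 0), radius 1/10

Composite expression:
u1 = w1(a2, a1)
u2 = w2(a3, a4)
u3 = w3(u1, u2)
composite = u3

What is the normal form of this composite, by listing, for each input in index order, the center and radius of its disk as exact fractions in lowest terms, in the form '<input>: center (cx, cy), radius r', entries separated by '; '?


a1: center (0, -1/4), radius 1/72; a2: center (-1/18, -7/36), radius 1/63; a3: center (1/5, -1/20), radius 1/60; a4: center (3/10, 0), radius 1/50

Each a-disk chains the slot maps above it in w3; radii multiply.
a2 passes through 2 substitutions, ending at center (-1/18, -7/36), radius 1/63
a1 passes through 2 substitutions, ending at center (0, -1/4), radius 1/72
a3 passes through 2 substitutions, ending at center (1/5, -1/20), radius 1/60
a4 passes through 2 substitutions, ending at center (3/10, 0), radius 1/50


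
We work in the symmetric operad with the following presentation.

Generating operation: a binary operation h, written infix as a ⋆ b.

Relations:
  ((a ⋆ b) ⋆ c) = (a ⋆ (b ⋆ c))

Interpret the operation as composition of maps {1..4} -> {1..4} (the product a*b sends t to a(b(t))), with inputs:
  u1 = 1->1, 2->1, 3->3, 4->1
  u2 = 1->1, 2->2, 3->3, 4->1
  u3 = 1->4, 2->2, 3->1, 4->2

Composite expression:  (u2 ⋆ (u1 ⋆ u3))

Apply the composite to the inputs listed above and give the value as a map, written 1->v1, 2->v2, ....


1->1, 2->1, 3->1, 4->1

(u1 ⋆ u3) = 1->1, 2->1, 3->1, 4->1
(u2 ⋆ (u1 ⋆ u3)) = 1->1, 2->1, 3->1, 4->1


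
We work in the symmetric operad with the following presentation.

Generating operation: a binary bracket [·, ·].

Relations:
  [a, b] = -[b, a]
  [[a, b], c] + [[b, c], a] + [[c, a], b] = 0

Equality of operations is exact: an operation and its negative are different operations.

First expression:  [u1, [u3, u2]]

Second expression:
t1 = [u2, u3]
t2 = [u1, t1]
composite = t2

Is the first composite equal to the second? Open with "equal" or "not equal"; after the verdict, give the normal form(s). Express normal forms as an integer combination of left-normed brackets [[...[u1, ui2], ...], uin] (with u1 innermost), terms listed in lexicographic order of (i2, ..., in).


Normal form of the first expression: -[[u1, u2], u3] + [[u1, u3], u2]
Normal form of the second expression: [[u1, u2], u3] - [[u1, u3], u2]
They disagree, so not equal.

not equal; the first gives -[[u1, u2], u3] + [[u1, u3], u2] and the second [[u1, u2], u3] - [[u1, u3], u2]


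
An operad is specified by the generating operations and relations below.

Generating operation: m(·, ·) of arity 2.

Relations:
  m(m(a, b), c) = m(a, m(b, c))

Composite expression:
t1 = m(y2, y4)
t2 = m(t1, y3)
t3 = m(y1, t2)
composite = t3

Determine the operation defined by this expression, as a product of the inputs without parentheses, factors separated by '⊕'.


y1 ⊕ y2 ⊕ y4 ⊕ y3

Key point: m is associative — brackets drop, the y-order remains.
m(y2, y4) linearizes to y2 ⊕ y4
m(m(y2, y4), y3) linearizes to y2 ⊕ y4 ⊕ y3
m(y1, m(m(y2, y4), y3)) linearizes to y1 ⊕ y2 ⊕ y4 ⊕ y3


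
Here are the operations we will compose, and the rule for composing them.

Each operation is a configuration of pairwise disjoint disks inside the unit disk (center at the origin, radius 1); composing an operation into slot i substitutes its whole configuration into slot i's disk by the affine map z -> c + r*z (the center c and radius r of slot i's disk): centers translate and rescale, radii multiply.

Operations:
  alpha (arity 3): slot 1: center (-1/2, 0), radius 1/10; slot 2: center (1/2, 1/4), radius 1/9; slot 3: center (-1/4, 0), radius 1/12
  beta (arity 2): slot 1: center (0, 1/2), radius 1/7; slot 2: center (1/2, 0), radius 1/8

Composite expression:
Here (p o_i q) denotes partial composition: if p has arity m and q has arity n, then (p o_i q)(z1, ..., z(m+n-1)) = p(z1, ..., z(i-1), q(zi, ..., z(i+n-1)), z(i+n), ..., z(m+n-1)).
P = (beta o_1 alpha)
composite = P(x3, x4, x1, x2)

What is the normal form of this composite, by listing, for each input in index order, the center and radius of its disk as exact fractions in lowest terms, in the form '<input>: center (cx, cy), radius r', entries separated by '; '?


x1: center (-1/28, 1/2), radius 1/84; x2: center (1/2, 0), radius 1/8; x3: center (-1/14, 1/2), radius 1/70; x4: center (1/14, 15/28), radius 1/63

Follow each x-input down from beta: c' goes to c + r*c', radius to r*r'.
input x3: applying the 2 nested substitutions gives center (-1/14, 1/2), radius 1/70
input x4: applying the 2 nested substitutions gives center (1/14, 15/28), radius 1/63
input x1: applying the 2 nested substitutions gives center (-1/28, 1/2), radius 1/84
input x2: applying the 1 nested substitution gives center (1/2, 0), radius 1/8


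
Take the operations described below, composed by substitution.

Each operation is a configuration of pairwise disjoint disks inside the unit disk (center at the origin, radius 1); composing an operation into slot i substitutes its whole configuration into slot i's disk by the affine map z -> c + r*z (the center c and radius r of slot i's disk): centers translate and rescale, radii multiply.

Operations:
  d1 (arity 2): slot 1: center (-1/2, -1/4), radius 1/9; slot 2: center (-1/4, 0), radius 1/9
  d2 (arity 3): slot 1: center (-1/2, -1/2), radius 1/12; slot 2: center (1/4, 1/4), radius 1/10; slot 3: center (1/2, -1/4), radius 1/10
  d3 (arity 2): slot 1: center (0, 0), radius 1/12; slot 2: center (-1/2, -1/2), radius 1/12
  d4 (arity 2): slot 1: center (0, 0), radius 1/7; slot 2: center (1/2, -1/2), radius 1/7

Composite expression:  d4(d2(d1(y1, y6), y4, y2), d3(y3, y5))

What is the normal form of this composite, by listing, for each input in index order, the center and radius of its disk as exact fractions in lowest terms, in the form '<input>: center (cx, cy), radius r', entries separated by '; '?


y1: center (-13/168, -25/336), radius 1/756; y2: center (1/14, -1/28), radius 1/70; y3: center (1/2, -1/2), radius 1/84; y4: center (1/28, 1/28), radius 1/70; y5: center (3/7, -4/7), radius 1/84; y6: center (-25/336, -1/14), radius 1/756

Each y-disk chains the slot maps above it in d4; radii multiply.
for y1, the 3-step affine chain lands on center (-13/168, -25/336), radius 1/756
for y6, the 3-step affine chain lands on center (-25/336, -1/14), radius 1/756
for y4, the 2-step affine chain lands on center (1/28, 1/28), radius 1/70
for y2, the 2-step affine chain lands on center (1/14, -1/28), radius 1/70
for y3, the 2-step affine chain lands on center (1/2, -1/2), radius 1/84
for y5, the 2-step affine chain lands on center (3/7, -4/7), radius 1/84
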